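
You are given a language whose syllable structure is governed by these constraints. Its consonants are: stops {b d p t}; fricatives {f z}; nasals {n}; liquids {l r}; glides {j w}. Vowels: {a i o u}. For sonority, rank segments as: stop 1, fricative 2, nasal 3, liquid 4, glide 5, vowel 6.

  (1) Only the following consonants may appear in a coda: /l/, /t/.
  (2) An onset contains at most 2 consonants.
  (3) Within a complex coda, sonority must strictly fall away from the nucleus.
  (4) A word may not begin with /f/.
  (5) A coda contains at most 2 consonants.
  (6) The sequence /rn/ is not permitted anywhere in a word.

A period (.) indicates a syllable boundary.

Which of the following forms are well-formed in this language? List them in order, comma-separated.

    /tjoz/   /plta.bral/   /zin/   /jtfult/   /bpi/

/tjoz/ — violates constraint 1: syllable 1 coda contains /z/, which is not a licensed coda consonant → ill-formed
/plta.bral/ — violates constraint 2: syllable 1 onset /plt/ has 3 consonants (> 2) → ill-formed
/zin/ — violates constraint 1: syllable 1 coda contains /n/, which is not a licensed coda consonant → ill-formed
/jtfult/ — violates constraint 2: syllable 1 onset /jtf/ has 3 consonants (> 2) → ill-formed
/bpi/ — σ1 onset /bp/ (2C), coda /∅/ ok → well-formed

/bpi/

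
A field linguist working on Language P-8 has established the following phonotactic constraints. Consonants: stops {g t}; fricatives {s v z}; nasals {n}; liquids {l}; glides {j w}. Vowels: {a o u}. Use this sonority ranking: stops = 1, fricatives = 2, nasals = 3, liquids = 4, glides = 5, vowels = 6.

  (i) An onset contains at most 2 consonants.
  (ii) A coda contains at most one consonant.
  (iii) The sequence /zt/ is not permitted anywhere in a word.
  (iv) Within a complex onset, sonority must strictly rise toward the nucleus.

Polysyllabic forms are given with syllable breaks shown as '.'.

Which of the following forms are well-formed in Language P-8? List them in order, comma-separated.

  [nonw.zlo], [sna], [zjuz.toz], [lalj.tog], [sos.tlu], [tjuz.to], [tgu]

[sna], [sos.tlu]

[nonw.zlo] — violates constraint (ii): syllable 1 coda /nw/ has 2 consonants (> 1) → ill-formed
[sna] — σ1 onset /sn/ (2→3 rises), coda /∅/ ok → well-formed
[zjuz.toz] — violates constraint (iii): contains banned sequence /zt/ → ill-formed
[lalj.tog] — violates constraint (ii): syllable 1 coda /lj/ has 2 consonants (> 1) → ill-formed
[sos.tlu] — σ1 onset /s/, coda /s/ ok; σ2 onset /tl/ (1→4 rises), coda /∅/ ok → well-formed
[tjuz.to] — violates constraint (iii): contains banned sequence /zt/ → ill-formed
[tgu] — violates constraint (iv): syllable 1 onset /tg/: /t/ (stop, 1) → /g/ (stop, 1) does not rise → ill-formed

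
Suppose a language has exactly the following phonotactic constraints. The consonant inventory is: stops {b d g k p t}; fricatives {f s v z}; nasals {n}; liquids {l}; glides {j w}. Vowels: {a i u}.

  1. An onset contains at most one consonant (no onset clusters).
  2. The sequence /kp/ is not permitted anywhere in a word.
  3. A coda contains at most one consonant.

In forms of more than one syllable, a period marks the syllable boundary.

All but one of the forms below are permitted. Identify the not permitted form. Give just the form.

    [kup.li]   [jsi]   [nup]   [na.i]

[jsi]

[kup.li] — σ1 onset /k/, coda /p/ ok; σ2 onset /l/, coda /∅/ ok → permitted
[jsi] — violates constraint 1: syllable 1 onset /js/ has 2 consonants (> 1) → not permitted
[nup] — σ1 onset /n/, coda /p/ ok → permitted
[na.i] — σ1 onset /n/, coda /∅/ ok; σ2 onset /∅/, coda /∅/ ok → permitted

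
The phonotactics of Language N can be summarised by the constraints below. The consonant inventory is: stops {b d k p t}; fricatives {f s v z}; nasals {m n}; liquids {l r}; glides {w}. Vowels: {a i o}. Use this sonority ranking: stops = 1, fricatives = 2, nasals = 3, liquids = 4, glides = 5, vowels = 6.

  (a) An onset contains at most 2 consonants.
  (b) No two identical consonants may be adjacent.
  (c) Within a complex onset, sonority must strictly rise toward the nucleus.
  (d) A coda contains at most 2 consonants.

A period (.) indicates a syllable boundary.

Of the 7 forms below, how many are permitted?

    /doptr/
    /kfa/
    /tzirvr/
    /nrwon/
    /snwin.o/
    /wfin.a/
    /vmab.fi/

/doptr/ — violates constraint (d): syllable 1 coda /ptr/ has 3 consonants (> 2) → not permitted
/kfa/ — σ1 onset /kf/ (1→2 rises), coda /∅/ ok → permitted
/tzirvr/ — violates constraint (d): syllable 1 coda /rvr/ has 3 consonants (> 2) → not permitted
/nrwon/ — violates constraint (a): syllable 1 onset /nrw/ has 3 consonants (> 2) → not permitted
/snwin.o/ — violates constraint (a): syllable 1 onset /snw/ has 3 consonants (> 2) → not permitted
/wfin.a/ — violates constraint (c): syllable 1 onset /wf/: /w/ (glide, 5) → /f/ (fricative, 2) does not rise → not permitted
/vmab.fi/ — σ1 onset /vm/ (2→3 rises), coda /b/ ok; σ2 onset /f/, coda /∅/ ok → permitted
Permitted: /kfa/, /vmab.fi/ → 2.

2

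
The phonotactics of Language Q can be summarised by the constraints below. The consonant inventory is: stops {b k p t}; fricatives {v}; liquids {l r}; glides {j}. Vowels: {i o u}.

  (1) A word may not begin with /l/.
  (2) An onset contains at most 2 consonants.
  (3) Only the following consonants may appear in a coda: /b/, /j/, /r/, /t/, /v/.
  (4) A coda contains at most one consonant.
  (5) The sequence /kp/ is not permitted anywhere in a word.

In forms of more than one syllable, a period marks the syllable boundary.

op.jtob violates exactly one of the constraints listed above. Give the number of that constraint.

3

op.jtob: syllable 1 coda contains /p/, which is not a licensed coda consonant.
This is a violation of constraint 3: "Only the following consonants may appear in a coda: /b/, /j/, /r/, /t/, /v/."
The remaining constraints (1, 2, 4, 5) are satisfied.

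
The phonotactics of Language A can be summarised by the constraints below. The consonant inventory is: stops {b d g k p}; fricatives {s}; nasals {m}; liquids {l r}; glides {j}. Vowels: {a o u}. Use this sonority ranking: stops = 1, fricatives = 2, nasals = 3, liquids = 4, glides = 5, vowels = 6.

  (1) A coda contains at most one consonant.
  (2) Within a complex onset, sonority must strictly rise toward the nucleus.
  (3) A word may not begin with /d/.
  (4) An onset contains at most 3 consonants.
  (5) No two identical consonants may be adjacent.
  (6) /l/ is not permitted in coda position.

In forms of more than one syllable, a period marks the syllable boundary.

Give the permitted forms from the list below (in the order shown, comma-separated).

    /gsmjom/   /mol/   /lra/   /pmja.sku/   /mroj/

/gsmjom/ — violates constraint 4: syllable 1 onset /gsmj/ has 4 consonants (> 3) → not permitted
/mol/ — violates constraint 6: syllable 1 coda contains /l/ → not permitted
/lra/ — violates constraint 2: syllable 1 onset /lr/: /l/ (liquid, 4) → /r/ (liquid, 4) does not rise → not permitted
/pmja.sku/ — violates constraint 2: syllable 2 onset /sk/: /s/ (fricative, 2) → /k/ (stop, 1) does not rise → not permitted
/mroj/ — σ1 onset /mr/ (3→4 rises), coda /j/ ok → permitted

/mroj/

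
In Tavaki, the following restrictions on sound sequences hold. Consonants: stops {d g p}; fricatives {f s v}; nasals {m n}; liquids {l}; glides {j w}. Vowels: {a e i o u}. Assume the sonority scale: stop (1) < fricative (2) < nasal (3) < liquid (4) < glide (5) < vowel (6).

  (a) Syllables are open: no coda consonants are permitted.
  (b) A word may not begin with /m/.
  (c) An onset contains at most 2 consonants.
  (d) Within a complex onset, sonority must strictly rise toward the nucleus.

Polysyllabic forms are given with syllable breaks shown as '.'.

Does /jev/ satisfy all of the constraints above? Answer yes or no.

no

/jev/ — violates constraint (a): syllable 1 coda /v/ has 1 consonant (> 0) → phonotactically illegal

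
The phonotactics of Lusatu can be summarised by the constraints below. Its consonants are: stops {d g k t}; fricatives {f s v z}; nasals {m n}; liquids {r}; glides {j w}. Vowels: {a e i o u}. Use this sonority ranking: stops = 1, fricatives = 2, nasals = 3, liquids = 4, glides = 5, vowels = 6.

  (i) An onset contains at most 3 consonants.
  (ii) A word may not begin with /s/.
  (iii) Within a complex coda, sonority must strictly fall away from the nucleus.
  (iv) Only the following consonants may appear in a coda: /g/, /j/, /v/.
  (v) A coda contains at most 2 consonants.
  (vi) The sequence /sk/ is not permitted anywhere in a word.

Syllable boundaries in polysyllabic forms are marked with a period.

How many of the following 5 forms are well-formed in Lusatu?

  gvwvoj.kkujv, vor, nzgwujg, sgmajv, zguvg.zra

1

gvwvoj.kkujv — violates constraint (i): syllable 1 onset /gvwv/ has 4 consonants (> 3) → ill-formed
vor — violates constraint (iv): syllable 1 coda contains /r/, which is not a licensed coda consonant → ill-formed
nzgwujg — violates constraint (i): syllable 1 onset /nzgw/ has 4 consonants (> 3) → ill-formed
sgmajv — violates constraint (ii): word begins with /s/ → ill-formed
zguvg.zra — σ1 onset /zg/ (2C), coda /vg/ (2→1 falls) ok; σ2 onset /zr/ (2C), coda /∅/ ok → well-formed
Well-formed: zguvg.zra → 1.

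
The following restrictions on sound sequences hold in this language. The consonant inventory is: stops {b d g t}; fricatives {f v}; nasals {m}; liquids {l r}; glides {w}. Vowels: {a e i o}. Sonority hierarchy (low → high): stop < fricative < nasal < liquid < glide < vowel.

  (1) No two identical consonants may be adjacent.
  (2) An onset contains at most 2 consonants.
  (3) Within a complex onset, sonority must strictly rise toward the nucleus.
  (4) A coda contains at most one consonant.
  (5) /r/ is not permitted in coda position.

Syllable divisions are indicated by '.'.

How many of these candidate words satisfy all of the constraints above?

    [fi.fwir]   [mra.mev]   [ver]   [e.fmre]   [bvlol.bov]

1

[fi.fwir] — violates constraint 5: syllable 2 coda contains /r/ → ill-formed
[mra.mev] — σ1 onset /mr/ (3→4 rises), coda /∅/ ok; σ2 onset /m/, coda /v/ ok → well-formed
[ver] — violates constraint 5: syllable 1 coda contains /r/ → ill-formed
[e.fmre] — violates constraint 2: syllable 2 onset /fmr/ has 3 consonants (> 2) → ill-formed
[bvlol.bov] — violates constraint 2: syllable 1 onset /bvl/ has 3 consonants (> 2) → ill-formed
Well-formed: [mra.mev] → 1.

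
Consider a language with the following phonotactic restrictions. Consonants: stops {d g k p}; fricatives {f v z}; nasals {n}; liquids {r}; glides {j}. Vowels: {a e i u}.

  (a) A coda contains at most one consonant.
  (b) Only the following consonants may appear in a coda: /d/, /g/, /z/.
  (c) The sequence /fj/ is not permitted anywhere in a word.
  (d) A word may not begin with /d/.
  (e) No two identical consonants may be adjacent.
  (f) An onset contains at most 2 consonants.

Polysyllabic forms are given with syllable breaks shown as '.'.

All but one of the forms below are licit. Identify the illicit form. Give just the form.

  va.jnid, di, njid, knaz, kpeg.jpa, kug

va.jnid — σ1 onset /v/, coda /∅/ ok; σ2 onset /jn/ (2C), coda /d/ ok → licit
di — violates constraint (d): word begins with /d/ → illicit
njid — σ1 onset /nj/ (2C), coda /d/ ok → licit
knaz — σ1 onset /kn/ (2C), coda /z/ ok → licit
kpeg.jpa — σ1 onset /kp/ (2C), coda /g/ ok; σ2 onset /jp/ (2C), coda /∅/ ok → licit
kug — σ1 onset /k/, coda /g/ ok → licit

di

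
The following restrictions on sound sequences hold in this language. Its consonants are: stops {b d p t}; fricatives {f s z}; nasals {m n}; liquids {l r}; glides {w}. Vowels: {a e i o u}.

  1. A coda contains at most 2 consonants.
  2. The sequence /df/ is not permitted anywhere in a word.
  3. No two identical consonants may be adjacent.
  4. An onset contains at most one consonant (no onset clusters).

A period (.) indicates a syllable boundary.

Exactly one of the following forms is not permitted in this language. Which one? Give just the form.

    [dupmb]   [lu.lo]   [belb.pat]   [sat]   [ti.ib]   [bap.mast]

[dupmb] — violates constraint 1: syllable 1 coda /pmb/ has 3 consonants (> 2) → not permitted
[lu.lo] — σ1 onset /l/, coda /∅/ ok; σ2 onset /l/, coda /∅/ ok → permitted
[belb.pat] — σ1 onset /b/, coda /lb/ (2C) ok; σ2 onset /p/, coda /t/ ok → permitted
[sat] — σ1 onset /s/, coda /t/ ok → permitted
[ti.ib] — σ1 onset /t/, coda /∅/ ok; σ2 onset /∅/, coda /b/ ok → permitted
[bap.mast] — σ1 onset /b/, coda /p/ ok; σ2 onset /m/, coda /st/ (2C) ok → permitted

[dupmb]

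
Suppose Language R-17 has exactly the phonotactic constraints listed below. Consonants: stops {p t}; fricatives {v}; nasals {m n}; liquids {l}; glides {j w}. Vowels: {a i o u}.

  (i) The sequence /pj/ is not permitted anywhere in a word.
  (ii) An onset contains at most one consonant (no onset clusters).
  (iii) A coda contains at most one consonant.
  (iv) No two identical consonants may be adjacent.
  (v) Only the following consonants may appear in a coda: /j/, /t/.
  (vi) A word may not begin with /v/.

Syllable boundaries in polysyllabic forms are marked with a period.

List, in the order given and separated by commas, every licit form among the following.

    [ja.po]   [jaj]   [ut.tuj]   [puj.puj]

[ja.po] — σ1 onset /j/, coda /∅/ ok; σ2 onset /p/, coda /∅/ ok → licit
[jaj] — σ1 onset /j/, coda /j/ ok → licit
[ut.tuj] — violates constraint (iv): adjacent identical consonants /tt/ → illicit
[puj.puj] — σ1 onset /p/, coda /j/ ok; σ2 onset /p/, coda /j/ ok → licit

[ja.po], [jaj], [puj.puj]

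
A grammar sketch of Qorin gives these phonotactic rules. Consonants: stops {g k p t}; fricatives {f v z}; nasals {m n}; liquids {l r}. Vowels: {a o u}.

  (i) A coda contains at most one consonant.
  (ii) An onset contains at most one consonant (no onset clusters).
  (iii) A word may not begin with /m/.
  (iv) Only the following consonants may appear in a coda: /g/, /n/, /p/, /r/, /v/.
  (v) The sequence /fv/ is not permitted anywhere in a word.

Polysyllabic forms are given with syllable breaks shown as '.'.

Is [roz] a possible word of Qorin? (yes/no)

no

[roz] — violates constraint (iv): syllable 1 coda contains /z/, which is not a licensed coda consonant → illicit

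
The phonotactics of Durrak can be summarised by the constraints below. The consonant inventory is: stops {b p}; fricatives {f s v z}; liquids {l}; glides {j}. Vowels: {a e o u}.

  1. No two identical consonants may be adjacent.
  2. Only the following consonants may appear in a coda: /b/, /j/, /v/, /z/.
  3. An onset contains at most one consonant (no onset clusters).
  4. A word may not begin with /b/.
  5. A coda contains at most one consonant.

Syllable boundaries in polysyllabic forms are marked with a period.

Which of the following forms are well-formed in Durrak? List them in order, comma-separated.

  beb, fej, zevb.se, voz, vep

fej, voz

beb — violates constraint 4: word begins with /b/ → ill-formed
fej — σ1 onset /f/, coda /j/ ok → well-formed
zevb.se — violates constraint 5: syllable 1 coda /vb/ has 2 consonants (> 1) → ill-formed
voz — σ1 onset /v/, coda /z/ ok → well-formed
vep — violates constraint 2: syllable 1 coda contains /p/, which is not a licensed coda consonant → ill-formed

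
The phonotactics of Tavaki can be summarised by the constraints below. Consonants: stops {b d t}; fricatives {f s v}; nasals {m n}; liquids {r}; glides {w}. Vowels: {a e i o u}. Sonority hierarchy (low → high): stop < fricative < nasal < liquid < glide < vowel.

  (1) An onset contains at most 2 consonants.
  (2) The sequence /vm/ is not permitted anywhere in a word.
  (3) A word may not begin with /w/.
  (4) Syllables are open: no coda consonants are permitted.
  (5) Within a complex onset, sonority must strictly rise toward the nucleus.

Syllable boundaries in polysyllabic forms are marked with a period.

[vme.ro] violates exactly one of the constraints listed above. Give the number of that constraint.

[vme.ro]: contains banned sequence /vm/.
This is a violation of constraint 2: "The sequence /vm/ is not permitted anywhere in a word."
The remaining constraints (1, 3, 4, 5) are satisfied.

2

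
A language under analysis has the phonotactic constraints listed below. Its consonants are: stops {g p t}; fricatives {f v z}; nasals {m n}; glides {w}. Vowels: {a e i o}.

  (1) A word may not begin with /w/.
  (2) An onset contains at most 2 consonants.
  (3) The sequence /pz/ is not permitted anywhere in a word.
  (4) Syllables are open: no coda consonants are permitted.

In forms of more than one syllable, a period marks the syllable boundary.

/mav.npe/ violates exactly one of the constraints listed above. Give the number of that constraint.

/mav.npe/: syllable 1 coda /v/ has 1 consonant (> 0).
This is a violation of constraint 4: "Syllables are open: no coda consonants are permitted."
The remaining constraints (1, 2, 3) are satisfied.

4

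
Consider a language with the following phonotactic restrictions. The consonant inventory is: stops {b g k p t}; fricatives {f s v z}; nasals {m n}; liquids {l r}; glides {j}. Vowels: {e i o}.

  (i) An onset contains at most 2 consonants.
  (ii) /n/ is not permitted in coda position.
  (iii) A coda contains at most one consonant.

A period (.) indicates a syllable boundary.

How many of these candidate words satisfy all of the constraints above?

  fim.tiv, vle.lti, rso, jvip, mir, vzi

6

fim.tiv — σ1 onset /f/, coda /m/ ok; σ2 onset /t/, coda /v/ ok → well-formed
vle.lti — σ1 onset /vl/ (2C), coda /∅/ ok; σ2 onset /lt/ (2C), coda /∅/ ok → well-formed
rso — σ1 onset /rs/ (2C), coda /∅/ ok → well-formed
jvip — σ1 onset /jv/ (2C), coda /p/ ok → well-formed
mir — σ1 onset /m/, coda /r/ ok → well-formed
vzi — σ1 onset /vz/ (2C), coda /∅/ ok → well-formed
Well-formed: fim.tiv, vle.lti, rso, jvip, mir, vzi → 6.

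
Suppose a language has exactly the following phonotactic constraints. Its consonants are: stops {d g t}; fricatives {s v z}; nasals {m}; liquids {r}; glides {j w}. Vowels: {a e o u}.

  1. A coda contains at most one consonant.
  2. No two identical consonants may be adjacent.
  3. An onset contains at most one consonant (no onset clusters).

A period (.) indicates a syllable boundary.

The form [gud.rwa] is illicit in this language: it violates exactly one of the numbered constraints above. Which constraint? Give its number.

[gud.rwa]: syllable 2 onset /rw/ has 2 consonants (> 1).
This is a violation of constraint 3: "An onset contains at most one consonant (no onset clusters)."
The remaining constraints (1, 2) are satisfied.

3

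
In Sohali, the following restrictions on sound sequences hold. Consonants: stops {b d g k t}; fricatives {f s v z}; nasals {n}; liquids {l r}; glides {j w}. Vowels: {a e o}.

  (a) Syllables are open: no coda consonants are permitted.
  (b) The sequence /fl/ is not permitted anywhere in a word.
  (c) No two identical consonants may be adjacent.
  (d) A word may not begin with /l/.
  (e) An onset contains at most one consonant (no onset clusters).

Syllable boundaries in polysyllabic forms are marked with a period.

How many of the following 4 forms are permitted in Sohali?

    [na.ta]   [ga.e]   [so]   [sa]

4

[na.ta] — σ1 onset /n/, coda /∅/ ok; σ2 onset /t/, coda /∅/ ok → permitted
[ga.e] — σ1 onset /g/, coda /∅/ ok; σ2 onset /∅/, coda /∅/ ok → permitted
[so] — σ1 onset /s/, coda /∅/ ok → permitted
[sa] — σ1 onset /s/, coda /∅/ ok → permitted
Permitted: [na.ta], [ga.e], [so], [sa] → 4.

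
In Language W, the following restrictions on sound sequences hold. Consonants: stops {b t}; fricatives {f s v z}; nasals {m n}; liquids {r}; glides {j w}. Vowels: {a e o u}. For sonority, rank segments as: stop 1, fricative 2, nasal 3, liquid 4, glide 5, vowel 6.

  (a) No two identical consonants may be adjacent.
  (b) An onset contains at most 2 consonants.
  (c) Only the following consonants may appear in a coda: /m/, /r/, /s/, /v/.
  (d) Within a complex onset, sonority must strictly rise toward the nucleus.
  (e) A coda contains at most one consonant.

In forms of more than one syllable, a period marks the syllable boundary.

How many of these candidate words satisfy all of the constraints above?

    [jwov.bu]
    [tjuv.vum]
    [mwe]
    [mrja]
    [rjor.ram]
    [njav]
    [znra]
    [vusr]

2

[jwov.bu] — violates constraint (d): syllable 1 onset /jw/: /j/ (glide, 5) → /w/ (glide, 5) does not rise → not permitted
[tjuv.vum] — violates constraint (a): adjacent identical consonants /vv/ → not permitted
[mwe] — σ1 onset /mw/ (3→5 rises), coda /∅/ ok → permitted
[mrja] — violates constraint (b): syllable 1 onset /mrj/ has 3 consonants (> 2) → not permitted
[rjor.ram] — violates constraint (a): adjacent identical consonants /rr/ → not permitted
[njav] — σ1 onset /nj/ (3→5 rises), coda /v/ ok → permitted
[znra] — violates constraint (b): syllable 1 onset /znr/ has 3 consonants (> 2) → not permitted
[vusr] — violates constraint (e): syllable 1 coda /sr/ has 2 consonants (> 1) → not permitted
Permitted: [mwe], [njav] → 2.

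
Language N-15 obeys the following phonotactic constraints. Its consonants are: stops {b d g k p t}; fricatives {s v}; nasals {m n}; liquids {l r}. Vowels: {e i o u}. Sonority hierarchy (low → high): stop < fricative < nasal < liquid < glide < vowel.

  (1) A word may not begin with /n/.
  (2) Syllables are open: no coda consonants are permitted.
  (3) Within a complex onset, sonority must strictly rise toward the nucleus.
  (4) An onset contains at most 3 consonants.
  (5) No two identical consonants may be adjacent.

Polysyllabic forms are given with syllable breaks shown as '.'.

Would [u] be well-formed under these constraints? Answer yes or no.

[u] — σ1 onset /∅/, coda /∅/ ok → well-formed

yes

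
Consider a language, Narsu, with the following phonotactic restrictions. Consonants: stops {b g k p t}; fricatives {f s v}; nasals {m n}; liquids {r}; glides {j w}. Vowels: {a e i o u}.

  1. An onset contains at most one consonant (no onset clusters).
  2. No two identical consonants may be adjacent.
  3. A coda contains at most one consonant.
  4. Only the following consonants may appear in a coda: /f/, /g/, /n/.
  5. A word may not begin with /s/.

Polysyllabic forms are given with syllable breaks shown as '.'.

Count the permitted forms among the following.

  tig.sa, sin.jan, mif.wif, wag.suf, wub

tig.sa — σ1 onset /t/, coda /g/ ok; σ2 onset /s/, coda /∅/ ok → permitted
sin.jan — violates constraint 5: word begins with /s/ → not permitted
mif.wif — σ1 onset /m/, coda /f/ ok; σ2 onset /w/, coda /f/ ok → permitted
wag.suf — σ1 onset /w/, coda /g/ ok; σ2 onset /s/, coda /f/ ok → permitted
wub — violates constraint 4: syllable 1 coda contains /b/, which is not a licensed coda consonant → not permitted
Permitted: tig.sa, mif.wif, wag.suf → 3.

3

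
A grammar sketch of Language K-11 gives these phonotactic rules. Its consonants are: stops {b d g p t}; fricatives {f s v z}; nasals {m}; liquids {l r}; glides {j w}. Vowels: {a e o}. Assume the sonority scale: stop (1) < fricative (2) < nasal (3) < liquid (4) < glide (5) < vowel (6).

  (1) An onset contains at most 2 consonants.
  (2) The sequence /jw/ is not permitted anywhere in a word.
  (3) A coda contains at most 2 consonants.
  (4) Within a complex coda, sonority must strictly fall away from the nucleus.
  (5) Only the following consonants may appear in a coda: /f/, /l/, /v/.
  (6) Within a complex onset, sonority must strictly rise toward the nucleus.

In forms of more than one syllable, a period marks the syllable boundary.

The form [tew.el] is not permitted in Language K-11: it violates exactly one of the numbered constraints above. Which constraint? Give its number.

[tew.el]: syllable 1 coda contains /w/, which is not a licensed coda consonant.
This is a violation of constraint 5: "Only the following consonants may appear in a coda: /f/, /l/, /v/."
The remaining constraints (1, 2, 3, 4, 6) are satisfied.

5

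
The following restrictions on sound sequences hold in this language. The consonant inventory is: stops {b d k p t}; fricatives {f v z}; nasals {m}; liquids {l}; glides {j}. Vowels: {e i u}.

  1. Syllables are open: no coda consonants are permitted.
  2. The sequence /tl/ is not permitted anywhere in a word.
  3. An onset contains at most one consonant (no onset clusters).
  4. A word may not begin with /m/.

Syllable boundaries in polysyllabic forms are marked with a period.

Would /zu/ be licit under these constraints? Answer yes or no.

/zu/ — σ1 onset /z/, coda /∅/ ok → licit

yes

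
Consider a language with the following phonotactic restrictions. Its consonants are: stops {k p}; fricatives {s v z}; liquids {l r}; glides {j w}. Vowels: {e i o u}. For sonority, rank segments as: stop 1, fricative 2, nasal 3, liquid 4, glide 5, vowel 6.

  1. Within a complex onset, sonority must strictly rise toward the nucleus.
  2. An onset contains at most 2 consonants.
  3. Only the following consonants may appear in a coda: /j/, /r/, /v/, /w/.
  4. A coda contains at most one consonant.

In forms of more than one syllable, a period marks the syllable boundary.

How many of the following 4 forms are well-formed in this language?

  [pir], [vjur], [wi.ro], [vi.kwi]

[pir] — σ1 onset /p/, coda /r/ ok → well-formed
[vjur] — σ1 onset /vj/ (2→5 rises), coda /r/ ok → well-formed
[wi.ro] — σ1 onset /w/, coda /∅/ ok; σ2 onset /r/, coda /∅/ ok → well-formed
[vi.kwi] — σ1 onset /v/, coda /∅/ ok; σ2 onset /kw/ (1→5 rises), coda /∅/ ok → well-formed
Well-formed: [pir], [vjur], [wi.ro], [vi.kwi] → 4.

4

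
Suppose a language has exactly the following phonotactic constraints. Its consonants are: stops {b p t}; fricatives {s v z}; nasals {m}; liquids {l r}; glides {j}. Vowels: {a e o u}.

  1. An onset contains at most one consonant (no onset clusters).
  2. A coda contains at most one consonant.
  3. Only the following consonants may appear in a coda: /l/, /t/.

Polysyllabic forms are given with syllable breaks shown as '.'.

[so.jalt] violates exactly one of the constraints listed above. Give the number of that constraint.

2

[so.jalt]: syllable 2 coda /lt/ has 2 consonants (> 1).
This is a violation of constraint 2: "A coda contains at most one consonant."
The remaining constraints (1, 3) are satisfied.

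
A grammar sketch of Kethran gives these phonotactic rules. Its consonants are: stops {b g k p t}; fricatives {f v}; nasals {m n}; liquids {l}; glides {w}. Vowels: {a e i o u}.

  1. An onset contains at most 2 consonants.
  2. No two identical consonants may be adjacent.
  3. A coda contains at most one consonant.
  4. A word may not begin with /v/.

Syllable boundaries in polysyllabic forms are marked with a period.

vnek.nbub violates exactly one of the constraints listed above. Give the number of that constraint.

vnek.nbub: word begins with /v/.
This is a violation of constraint 4: "A word may not begin with /v/."
The remaining constraints (1, 2, 3) are satisfied.

4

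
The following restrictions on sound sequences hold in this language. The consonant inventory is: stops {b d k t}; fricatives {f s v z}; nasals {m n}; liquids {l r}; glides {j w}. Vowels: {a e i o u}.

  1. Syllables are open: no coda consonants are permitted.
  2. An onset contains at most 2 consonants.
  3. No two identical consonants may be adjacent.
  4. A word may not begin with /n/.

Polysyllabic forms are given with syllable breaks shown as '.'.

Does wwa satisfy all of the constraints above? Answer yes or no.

wwa — violates constraint 3: adjacent identical consonants /ww/ → ill-formed

no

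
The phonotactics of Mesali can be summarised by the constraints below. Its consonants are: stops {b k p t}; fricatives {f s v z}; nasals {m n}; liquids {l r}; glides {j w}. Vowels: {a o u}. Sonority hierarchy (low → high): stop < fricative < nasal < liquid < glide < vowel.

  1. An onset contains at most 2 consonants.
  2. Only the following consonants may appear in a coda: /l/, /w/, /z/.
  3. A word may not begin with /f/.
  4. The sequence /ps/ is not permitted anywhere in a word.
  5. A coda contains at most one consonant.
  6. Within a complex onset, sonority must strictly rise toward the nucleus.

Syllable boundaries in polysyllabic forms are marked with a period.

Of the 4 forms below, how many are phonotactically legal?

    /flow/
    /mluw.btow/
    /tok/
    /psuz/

/flow/ — violates constraint 3: word begins with /f/ → phonotactically illegal
/mluw.btow/ — violates constraint 6: syllable 2 onset /bt/: /b/ (stop, 1) → /t/ (stop, 1) does not rise → phonotactically illegal
/tok/ — violates constraint 2: syllable 1 coda contains /k/, which is not a licensed coda consonant → phonotactically illegal
/psuz/ — violates constraint 4: contains banned sequence /ps/ → phonotactically illegal
No form is phonotactically legal → 0.

0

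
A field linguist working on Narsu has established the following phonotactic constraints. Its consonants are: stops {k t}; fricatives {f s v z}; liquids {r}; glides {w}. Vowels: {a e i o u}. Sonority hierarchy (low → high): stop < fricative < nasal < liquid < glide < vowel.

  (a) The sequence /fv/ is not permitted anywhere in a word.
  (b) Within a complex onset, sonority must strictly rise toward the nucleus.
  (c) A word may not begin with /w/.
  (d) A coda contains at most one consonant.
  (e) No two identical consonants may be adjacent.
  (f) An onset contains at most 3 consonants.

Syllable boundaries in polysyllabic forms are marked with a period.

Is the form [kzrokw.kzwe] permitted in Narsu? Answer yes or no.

[kzrokw.kzwe] — violates constraint (d): syllable 1 coda /kw/ has 2 consonants (> 1) → not permitted

no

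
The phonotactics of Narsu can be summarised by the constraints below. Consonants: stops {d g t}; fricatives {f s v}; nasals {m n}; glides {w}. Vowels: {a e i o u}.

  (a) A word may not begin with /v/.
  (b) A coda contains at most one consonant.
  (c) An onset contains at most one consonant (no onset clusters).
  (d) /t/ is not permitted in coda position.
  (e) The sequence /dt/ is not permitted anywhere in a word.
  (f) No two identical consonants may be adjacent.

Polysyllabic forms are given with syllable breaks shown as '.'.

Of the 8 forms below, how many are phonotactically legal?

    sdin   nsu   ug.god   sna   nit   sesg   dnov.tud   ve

0

sdin — violates constraint (c): syllable 1 onset /sd/ has 2 consonants (> 1) → phonotactically illegal
nsu — violates constraint (c): syllable 1 onset /ns/ has 2 consonants (> 1) → phonotactically illegal
ug.god — violates constraint (f): adjacent identical consonants /gg/ → phonotactically illegal
sna — violates constraint (c): syllable 1 onset /sn/ has 2 consonants (> 1) → phonotactically illegal
nit — violates constraint (d): syllable 1 coda contains /t/ → phonotactically illegal
sesg — violates constraint (b): syllable 1 coda /sg/ has 2 consonants (> 1) → phonotactically illegal
dnov.tud — violates constraint (c): syllable 1 onset /dn/ has 2 consonants (> 1) → phonotactically illegal
ve — violates constraint (a): word begins with /v/ → phonotactically illegal
No form is phonotactically legal → 0.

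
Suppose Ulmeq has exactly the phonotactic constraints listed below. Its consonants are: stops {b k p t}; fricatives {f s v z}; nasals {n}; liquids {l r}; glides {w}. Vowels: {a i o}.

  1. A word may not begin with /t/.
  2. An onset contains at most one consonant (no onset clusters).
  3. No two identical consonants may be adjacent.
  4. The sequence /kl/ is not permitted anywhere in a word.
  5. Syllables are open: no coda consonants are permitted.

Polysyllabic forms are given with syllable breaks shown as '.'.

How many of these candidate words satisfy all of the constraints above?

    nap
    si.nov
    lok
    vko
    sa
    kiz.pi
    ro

nap — violates constraint 5: syllable 1 coda /p/ has 1 consonant (> 0) → phonotactically illegal
si.nov — violates constraint 5: syllable 2 coda /v/ has 1 consonant (> 0) → phonotactically illegal
lok — violates constraint 5: syllable 1 coda /k/ has 1 consonant (> 0) → phonotactically illegal
vko — violates constraint 2: syllable 1 onset /vk/ has 2 consonants (> 1) → phonotactically illegal
sa — σ1 onset /s/, coda /∅/ ok → phonotactically legal
kiz.pi — violates constraint 5: syllable 1 coda /z/ has 1 consonant (> 0) → phonotactically illegal
ro — σ1 onset /r/, coda /∅/ ok → phonotactically legal
Phonotactically legal: sa, ro → 2.

2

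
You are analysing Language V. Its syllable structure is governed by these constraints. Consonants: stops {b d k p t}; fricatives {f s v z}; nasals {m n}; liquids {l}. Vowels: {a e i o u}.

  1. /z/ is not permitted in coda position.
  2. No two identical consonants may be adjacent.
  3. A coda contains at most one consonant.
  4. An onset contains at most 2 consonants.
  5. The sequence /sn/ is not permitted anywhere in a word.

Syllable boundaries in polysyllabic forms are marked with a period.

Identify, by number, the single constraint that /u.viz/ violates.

/u.viz/: syllable 2 coda contains /z/.
This is a violation of constraint 1: "/z/ is not permitted in coda position."
The remaining constraints (2, 3, 4, 5) are satisfied.

1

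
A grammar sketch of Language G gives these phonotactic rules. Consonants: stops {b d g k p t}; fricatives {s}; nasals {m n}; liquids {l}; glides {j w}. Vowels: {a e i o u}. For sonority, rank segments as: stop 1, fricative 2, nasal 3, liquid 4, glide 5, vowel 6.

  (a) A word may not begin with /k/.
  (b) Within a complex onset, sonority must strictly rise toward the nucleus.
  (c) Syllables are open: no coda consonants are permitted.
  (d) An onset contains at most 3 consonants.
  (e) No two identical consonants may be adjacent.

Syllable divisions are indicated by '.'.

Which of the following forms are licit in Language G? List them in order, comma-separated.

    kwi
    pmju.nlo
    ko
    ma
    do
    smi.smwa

kwi — violates constraint (a): word begins with /k/ → illicit
pmju.nlo — σ1 onset /pmj/ (1→3→5 rises), coda /∅/ ok; σ2 onset /nl/ (3→4 rises), coda /∅/ ok → licit
ko — violates constraint (a): word begins with /k/ → illicit
ma — σ1 onset /m/, coda /∅/ ok → licit
do — σ1 onset /d/, coda /∅/ ok → licit
smi.smwa — σ1 onset /sm/ (2→3 rises), coda /∅/ ok; σ2 onset /smw/ (2→3→5 rises), coda /∅/ ok → licit

pmju.nlo, ma, do, smi.smwa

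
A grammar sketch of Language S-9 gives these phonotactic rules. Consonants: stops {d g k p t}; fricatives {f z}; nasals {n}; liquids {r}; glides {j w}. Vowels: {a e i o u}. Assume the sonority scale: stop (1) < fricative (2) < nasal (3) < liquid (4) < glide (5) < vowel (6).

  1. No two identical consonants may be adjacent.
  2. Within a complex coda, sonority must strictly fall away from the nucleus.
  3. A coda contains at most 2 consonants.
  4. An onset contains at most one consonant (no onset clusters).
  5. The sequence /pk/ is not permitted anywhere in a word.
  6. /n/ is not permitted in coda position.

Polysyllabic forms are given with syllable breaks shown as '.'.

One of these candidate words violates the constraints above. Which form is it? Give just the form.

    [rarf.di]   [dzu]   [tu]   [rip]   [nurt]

[dzu]

[rarf.di] — σ1 onset /r/, coda /rf/ (4→2 falls) ok; σ2 onset /d/, coda /∅/ ok → well-formed
[dzu] — violates constraint 4: syllable 1 onset /dz/ has 2 consonants (> 1) → ill-formed
[tu] — σ1 onset /t/, coda /∅/ ok → well-formed
[rip] — σ1 onset /r/, coda /p/ ok → well-formed
[nurt] — σ1 onset /n/, coda /rt/ (4→1 falls) ok → well-formed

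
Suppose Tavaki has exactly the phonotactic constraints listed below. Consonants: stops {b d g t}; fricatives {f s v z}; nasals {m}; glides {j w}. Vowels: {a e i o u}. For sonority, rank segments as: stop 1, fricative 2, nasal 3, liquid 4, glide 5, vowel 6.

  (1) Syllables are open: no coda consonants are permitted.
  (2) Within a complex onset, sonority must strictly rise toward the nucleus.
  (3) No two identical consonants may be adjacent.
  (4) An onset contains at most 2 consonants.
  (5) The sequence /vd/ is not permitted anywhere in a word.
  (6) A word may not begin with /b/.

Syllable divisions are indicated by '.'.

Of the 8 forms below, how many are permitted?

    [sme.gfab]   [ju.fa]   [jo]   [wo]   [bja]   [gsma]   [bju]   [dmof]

[sme.gfab] — violates constraint 1: syllable 2 coda /b/ has 1 consonant (> 0) → not permitted
[ju.fa] — σ1 onset /j/, coda /∅/ ok; σ2 onset /f/, coda /∅/ ok → permitted
[jo] — σ1 onset /j/, coda /∅/ ok → permitted
[wo] — σ1 onset /w/, coda /∅/ ok → permitted
[bja] — violates constraint 6: word begins with /b/ → not permitted
[gsma] — violates constraint 4: syllable 1 onset /gsm/ has 3 consonants (> 2) → not permitted
[bju] — violates constraint 6: word begins with /b/ → not permitted
[dmof] — violates constraint 1: syllable 1 coda /f/ has 1 consonant (> 0) → not permitted
Permitted: [ju.fa], [jo], [wo] → 3.

3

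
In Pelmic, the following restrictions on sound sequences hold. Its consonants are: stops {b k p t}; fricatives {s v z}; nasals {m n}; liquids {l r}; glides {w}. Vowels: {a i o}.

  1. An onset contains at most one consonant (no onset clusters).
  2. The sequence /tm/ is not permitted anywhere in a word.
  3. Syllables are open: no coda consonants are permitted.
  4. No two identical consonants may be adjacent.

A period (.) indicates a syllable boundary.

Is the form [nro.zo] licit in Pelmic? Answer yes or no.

[nro.zo] — violates constraint 1: syllable 1 onset /nr/ has 2 consonants (> 1) → illicit

no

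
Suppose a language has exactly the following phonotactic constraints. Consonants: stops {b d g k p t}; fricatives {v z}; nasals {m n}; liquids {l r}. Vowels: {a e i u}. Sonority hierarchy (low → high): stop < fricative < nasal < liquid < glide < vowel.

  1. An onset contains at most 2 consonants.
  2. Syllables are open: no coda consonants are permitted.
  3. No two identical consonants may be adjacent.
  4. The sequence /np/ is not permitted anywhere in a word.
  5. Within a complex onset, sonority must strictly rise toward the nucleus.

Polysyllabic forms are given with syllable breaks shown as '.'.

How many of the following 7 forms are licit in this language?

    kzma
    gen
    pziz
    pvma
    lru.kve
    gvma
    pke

0

kzma — violates constraint 1: syllable 1 onset /kzm/ has 3 consonants (> 2) → illicit
gen — violates constraint 2: syllable 1 coda /n/ has 1 consonant (> 0) → illicit
pziz — violates constraint 2: syllable 1 coda /z/ has 1 consonant (> 0) → illicit
pvma — violates constraint 1: syllable 1 onset /pvm/ has 3 consonants (> 2) → illicit
lru.kve — violates constraint 5: syllable 1 onset /lr/: /l/ (liquid, 4) → /r/ (liquid, 4) does not rise → illicit
gvma — violates constraint 1: syllable 1 onset /gvm/ has 3 consonants (> 2) → illicit
pke — violates constraint 5: syllable 1 onset /pk/: /p/ (stop, 1) → /k/ (stop, 1) does not rise → illicit
No form is licit → 0.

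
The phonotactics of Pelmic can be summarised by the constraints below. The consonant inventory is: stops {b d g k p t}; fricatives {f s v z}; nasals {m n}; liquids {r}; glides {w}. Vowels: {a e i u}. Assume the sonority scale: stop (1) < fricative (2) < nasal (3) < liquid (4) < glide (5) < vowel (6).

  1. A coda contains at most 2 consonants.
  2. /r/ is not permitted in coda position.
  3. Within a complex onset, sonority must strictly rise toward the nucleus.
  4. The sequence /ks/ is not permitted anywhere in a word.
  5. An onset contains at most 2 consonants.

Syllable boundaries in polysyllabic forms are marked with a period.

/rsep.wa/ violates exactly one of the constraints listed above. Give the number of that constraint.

3

/rsep.wa/: syllable 1 onset /rs/: /r/ (liquid, 4) → /s/ (fricative, 2) does not rise.
This is a violation of constraint 3: "Within a complex onset, sonority must strictly rise toward the nucleus."
The remaining constraints (1, 2, 4, 5) are satisfied.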